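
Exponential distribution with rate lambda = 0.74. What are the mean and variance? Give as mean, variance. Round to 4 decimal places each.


mean = 1/lam, var = 1/lam^2
mean = 1 / 0.74 = 50/37 ≈ 1.351351
lam^2 = 0.74^2 = 0.5476
var = 1 / 0.5476 = 2500/1369 ≈ 1.826150

1.3514, 1.8262


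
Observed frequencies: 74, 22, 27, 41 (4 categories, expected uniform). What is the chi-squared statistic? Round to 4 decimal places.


chi2 = sum((O-E)^2/E), E = total/4
total = 164, E = 164/4 = 41
(74 - 41)^2 / 41 = 1089 / 41 = 1089/41 ≈ 26.560976
(22 - 41)^2 / 41 = 361 / 41 = 361/41 ≈ 8.804878
(27 - 41)^2 / 41 = 196 / 41 = 196/41 ≈ 4.780488
(41 - 41)^2 / 41 = 0 / 41 = 0
chi2 = 1646/41 ≈ 40.146341

40.1463


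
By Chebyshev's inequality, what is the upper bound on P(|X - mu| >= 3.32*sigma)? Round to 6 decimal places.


P <= 1/k^2
k^2 = 3.32^2 = 11.0224
1/k^2 = 1 / 11.0224 = 625/6889 ≈ 0.09072434

0.090724


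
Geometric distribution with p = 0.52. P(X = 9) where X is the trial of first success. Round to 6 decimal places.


P = (1-p)^(k-1) * p
(1-p)^(k-1) = 0.48^8 ≈ 0.002817928
P = 0.002817928 * 0.52 ≈ 0.001465323

0.001465


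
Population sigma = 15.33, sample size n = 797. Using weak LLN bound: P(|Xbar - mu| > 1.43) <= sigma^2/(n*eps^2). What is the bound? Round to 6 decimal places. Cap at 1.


bound = min(1, sigma^2/(n*eps^2))
sigma^2 = 15.33^2 = 235.0089
n*eps^2 = 797 * 1.43^2 = 797 * 2.0449 = 1629.7853
sigma^2/(n*eps^2) = 235.0089 / 1629.7853 ≈ 0.14419623

0.144196


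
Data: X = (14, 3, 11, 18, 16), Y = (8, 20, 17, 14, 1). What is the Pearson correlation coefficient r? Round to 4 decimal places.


r = sum((xi-xbar)(yi-ybar)) / sqrt(sum((xi-xbar)^2) * sum((yi-ybar)^2))
n = 5, xbar = 62/5 = 12.4, ybar = 60/5 = 12
Sxy = sum((xi-xbar)(yi-ybar)) = -117
Sxx = sum((xi-xbar)^2) = 137.2
Syy = sum((yi-ybar)^2) = 230
sqrt(Sxx*Syy) ≈ 177.640086
r = Sxy / sqrt(Sxx*Syy) = -117 / 177.640086 ≈ -0.658635

-0.6586


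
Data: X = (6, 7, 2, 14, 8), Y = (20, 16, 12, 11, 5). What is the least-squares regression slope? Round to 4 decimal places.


b = sum((xi-xbar)(yi-ybar)) / sum((xi-xbar)^2)
n = 5, xbar = 37/5 = 7.4, ybar = 64/5 = 12.8
Sxy = sum((xi-xbar)(yi-ybar)) = -23.6
Sxx = sum((xi-xbar)^2) = 75.2
b = Sxy / Sxx = -59/188 ≈ -0.313830

-0.3138


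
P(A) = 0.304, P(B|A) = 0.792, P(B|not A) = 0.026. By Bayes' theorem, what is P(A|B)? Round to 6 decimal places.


P(A|B) = P(B|A)*P(A) / P(B), P(B) = P(B|A)*P(A) + P(B|not A)*P(not A)
P(B|A)*P(A) = 0.792 * 0.304 = 0.240768
P(B|not A)*P(not A) = 0.026 * 0.696 = 0.018096
P(B) = 0.240768 + 0.018096 = 0.258864
P(A|B) = 0.240768 / 0.258864 = 5016/5393 ≈ 0.93009457

0.930095


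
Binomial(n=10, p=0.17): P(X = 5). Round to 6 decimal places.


P = C(n,k) * p^k * (1-p)^(n-k)
C(10,5) = 252
p^k = 0.17^5 = 0.0001419857
(1-p)^(n-k) = 0.83^5 ≈ 0.3939041
P = 252 * 0.0001419857 * 0.3939041 ≈ 0.014094

0.014094


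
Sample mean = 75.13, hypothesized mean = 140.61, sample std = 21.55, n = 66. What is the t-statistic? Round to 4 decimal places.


t = (xbar - mu0) / (s/sqrt(n))
xbar - mu0 = 75.13 - 140.61 = -65.48
sqrt(66) ≈ 8.12403840
s/sqrt(n) = 21.55 / 8.12403840 ≈ 2.65262163
t = -65.48 / 2.65262163 ≈ -24.685013

-24.6850


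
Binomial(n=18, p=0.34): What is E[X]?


E[X] = n*p = 18 * 0.34 = 6.12

6.12


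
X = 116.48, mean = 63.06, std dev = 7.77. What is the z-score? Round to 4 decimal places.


z = (X - mu) / sigma
X - mu = 116.48 - 63.06 = 53.42
z = 53.42 / 7.77 = 5342/777 ≈ 6.875161

6.8752


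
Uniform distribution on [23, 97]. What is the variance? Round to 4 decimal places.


Var = (b-a)^2 / 12
(b-a)^2 = (97 - 23)^2 = 5476
Var = 5476/12 ≈ 456.333333

456.3333


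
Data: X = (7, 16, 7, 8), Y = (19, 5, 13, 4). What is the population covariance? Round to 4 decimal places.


Cov = (1/n)*sum((xi-xbar)(yi-ybar))
n = 4, xbar = 38/4 = 9.5, ybar = 41/4 = 10.25
sum((xi-xbar)(yi-ybar)) = -53.5
Cov = -53.5 / 4 = -13.375

-13.3750


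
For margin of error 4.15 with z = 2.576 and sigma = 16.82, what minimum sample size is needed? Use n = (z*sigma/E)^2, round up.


z*sigma/E = 2.576 * 16.82 / 4.15 ≈ 10.440559
(z*sigma/E)^2 ≈ 109.005273
round up: n = 110

110


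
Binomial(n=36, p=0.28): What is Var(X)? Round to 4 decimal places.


Var = n*p*(1-p) = 36 * 0.28 * 0.72 = 7.2576

7.2576


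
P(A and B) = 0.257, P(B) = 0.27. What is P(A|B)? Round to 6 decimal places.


P(A|B) = P(A and B) / P(B) = 0.257 / 0.27 = 257/270 ≈ 0.95185185

0.951852


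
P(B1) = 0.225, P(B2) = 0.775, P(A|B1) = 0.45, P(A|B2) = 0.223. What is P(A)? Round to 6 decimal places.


P(A) = P(A|B1)*P(B1) + P(A|B2)*P(B2)
P(A|B1)*P(B1) = 0.45 * 0.225 = 0.10125
P(A|B2)*P(B2) = 0.223 * 0.775 = 0.172825
P(A) = 0.10125 + 0.172825 = 0.274075

0.274075


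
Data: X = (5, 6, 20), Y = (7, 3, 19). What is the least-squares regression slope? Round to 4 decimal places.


b = sum((xi-xbar)(yi-ybar)) / sum((xi-xbar)^2)
n = 3, xbar = 31/3 ≈ 10.333333, ybar = 29/3 ≈ 9.666667
Sxy = sum((xi-xbar)(yi-ybar)) = 400/3 ≈ 133.333333
Sxx = sum((xi-xbar)^2) = 422/3 ≈ 140.666667
b = Sxy / Sxx = 200/211 ≈ 0.947867

0.9479


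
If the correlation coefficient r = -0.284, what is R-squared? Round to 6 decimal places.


R^2 = r^2 = (-0.284)^2 = 0.080656

0.080656


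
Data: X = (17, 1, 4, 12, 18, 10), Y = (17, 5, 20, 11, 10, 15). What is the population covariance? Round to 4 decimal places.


Cov = (1/n)*sum((xi-xbar)(yi-ybar))
n = 6, xbar = 62/6 = 31/3 ≈ 10.333333, ybar = 78/6 = 13
sum((xi-xbar)(yi-ybar)) = 30
Cov = 30 / 6 = 5

5.0000


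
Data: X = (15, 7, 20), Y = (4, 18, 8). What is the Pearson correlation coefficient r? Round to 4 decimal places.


r = sum((xi-xbar)(yi-ybar)) / sqrt(sum((xi-xbar)^2) * sum((yi-ybar)^2))
n = 3, xbar = 42/3 = 14, ybar = 30/3 = 10
Sxy = sum((xi-xbar)(yi-ybar)) = -74
Sxx = sum((xi-xbar)^2) = 86
Syy = sum((yi-ybar)^2) = 104
sqrt(Sxx*Syy) ≈ 94.572723
r = Sxy / sqrt(Sxx*Syy) = -74 / 94.572723 ≈ -0.782467

-0.7825


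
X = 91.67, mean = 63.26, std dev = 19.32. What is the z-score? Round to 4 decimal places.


z = (X - mu) / sigma
X - mu = 91.67 - 63.26 = 28.41
z = 28.41 / 19.32 = 947/644 ≈ 1.470497

1.4705


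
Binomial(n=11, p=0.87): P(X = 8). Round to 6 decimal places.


P = C(n,k) * p^k * (1-p)^(n-k)
C(11,8) = 165
p^k = 0.87^8 ≈ 0.3282117
(1-p)^(n-k) = 0.13^3 = 0.002197
P = 165 * 0.3282117 * 0.002197 ≈ 0.118978

0.118978


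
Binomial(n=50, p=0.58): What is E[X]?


E[X] = n*p = 50 * 0.58 = 29

29


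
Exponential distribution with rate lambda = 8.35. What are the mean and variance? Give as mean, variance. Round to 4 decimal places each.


mean = 1/lam, var = 1/lam^2
mean = 1 / 8.35 = 20/167 ≈ 0.119760
lam^2 = 8.35^2 = 69.7225
var = 1 / 69.7225 ≈ 0.014343

0.1198, 0.0143


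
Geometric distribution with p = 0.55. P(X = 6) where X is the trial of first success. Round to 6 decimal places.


P = (1-p)^(k-1) * p
(1-p)^(k-1) = 0.45^5 ≈ 0.01845281
P = 0.01845281 * 0.55 ≈ 0.01014905

0.010149


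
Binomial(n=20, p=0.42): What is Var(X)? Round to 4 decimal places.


Var = n*p*(1-p) = 20 * 0.42 * 0.58 = 4.872

4.8720


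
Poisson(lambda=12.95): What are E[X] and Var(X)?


E[X] = Var(X) = lambda = 12.95

12.95, 12.95


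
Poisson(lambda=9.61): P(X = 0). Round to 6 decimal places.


P = e^(-lam) * lam^k / k!
e^(-9.61) ≈ 0.00006705482
lam^k = 9.61^0 = 1
k! = 0! = 1
P = 0.00006705482 * 1 / 1 ≈ 0.000067

0.000067


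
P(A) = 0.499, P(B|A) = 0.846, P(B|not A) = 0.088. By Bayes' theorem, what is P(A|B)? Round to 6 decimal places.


P(A|B) = P(B|A)*P(A) / P(B), P(B) = P(B|A)*P(A) + P(B|not A)*P(not A)
P(B|A)*P(A) = 0.846 * 0.499 = 0.422154
P(B|not A)*P(not A) = 0.088 * 0.501 = 0.044088
P(B) = 0.422154 + 0.044088 = 0.466242
P(A|B) = 0.422154 / 0.466242 ≈ 0.90543966

0.905440


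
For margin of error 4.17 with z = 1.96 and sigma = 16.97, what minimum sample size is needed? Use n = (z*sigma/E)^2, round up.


z*sigma/E = 1.96 * 16.97 / 4.17 ≈ 7.976307
(z*sigma/E)^2 ≈ 63.621473
round up: n = 64

64


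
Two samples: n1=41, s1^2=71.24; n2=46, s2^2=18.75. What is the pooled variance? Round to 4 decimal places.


sp^2 = ((n1-1)*s1^2 + (n2-1)*s2^2)/(n1+n2-2)
(n1-1)*s1^2 = 40 * 71.24 = 2849.6
(n2-1)*s2^2 = 45 * 18.75 = 843.75
numerator = 2849.6 + 843.75 = 3693.35
n1+n2-2 = 85
sp^2 = 3693.35 / 85 = 73867/1700 ≈ 43.451176

43.4512


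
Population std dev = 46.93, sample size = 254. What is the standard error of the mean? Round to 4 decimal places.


SE = sigma / sqrt(n)
sqrt(254) ≈ 15.937377
SE = 46.93 / 15.937377 ≈ 2.944650

2.9447


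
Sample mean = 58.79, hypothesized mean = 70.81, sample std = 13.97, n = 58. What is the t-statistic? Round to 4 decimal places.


t = (xbar - mu0) / (s/sqrt(n))
xbar - mu0 = 58.79 - 70.81 = -12.02
sqrt(58) ≈ 7.61577311
s/sqrt(n) = 13.97 / 7.61577311 ≈ 1.83435087
t = -12.02 / 1.83435087 ≈ -6.552727

-6.5527


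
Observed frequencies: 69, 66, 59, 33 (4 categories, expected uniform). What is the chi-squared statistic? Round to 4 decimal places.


chi2 = sum((O-E)^2/E), E = total/4
total = 227, E = 227/4 = 56.75
(69 - 56.75)^2 / 56.75 = 150.0625 / 56.75 = 2401/908 ≈ 2.644273
(66 - 56.75)^2 / 56.75 = 85.5625 / 56.75 = 1369/908 ≈ 1.507709
(59 - 56.75)^2 / 56.75 = 5.0625 / 56.75 = 81/908 ≈ 0.089207
(33 - 56.75)^2 / 56.75 = 564.0625 / 56.75 = 9025/908 ≈ 9.939427
chi2 = 3219/227 ≈ 14.180617

14.1806


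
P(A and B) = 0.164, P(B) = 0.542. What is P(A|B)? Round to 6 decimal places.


P(A|B) = P(A and B) / P(B) = 0.164 / 0.542 = 82/271 ≈ 0.30258303

0.302583


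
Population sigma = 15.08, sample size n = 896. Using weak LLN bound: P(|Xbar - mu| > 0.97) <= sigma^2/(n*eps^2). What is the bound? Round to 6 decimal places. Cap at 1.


bound = min(1, sigma^2/(n*eps^2))
sigma^2 = 15.08^2 = 227.4064
n*eps^2 = 896 * 0.97^2 = 896 * 0.9409 = 843.0464
sigma^2/(n*eps^2) = 227.4064 / 843.0464 ≈ 0.26974363

0.269744


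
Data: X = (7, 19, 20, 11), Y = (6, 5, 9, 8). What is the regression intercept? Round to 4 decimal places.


a = ybar - b*xbar, where b = sum((xi-xbar)(yi-ybar)) / sum((xi-xbar)^2)
n = 4, xbar = 57/4 = 14.25, ybar = 28/4 = 7
Sxy = sum((xi-xbar)(yi-ybar)) = 6
Sxx = sum((xi-xbar)^2) = 118.75
b = Sxy / Sxx = 24/475 ≈ 0.050526
a = 7 - 0.050526 * 14.25 = 6.28

6.2800


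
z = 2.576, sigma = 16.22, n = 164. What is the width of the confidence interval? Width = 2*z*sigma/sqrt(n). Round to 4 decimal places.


width = 2*z*sigma/sqrt(n)
2*z*sigma = 2 * 2.576 * 16.22 = 83.56544
sqrt(164) ≈ 12.806248
width = 83.56544 / 12.806248 ≈ 6.525365

6.5254


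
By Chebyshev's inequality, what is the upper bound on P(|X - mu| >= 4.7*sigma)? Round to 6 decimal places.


P <= 1/k^2
k^2 = 4.7^2 = 22.09
1/k^2 = 1 / 22.09 = 100/2209 ≈ 0.04526935

0.045269


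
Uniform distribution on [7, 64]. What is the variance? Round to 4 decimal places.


Var = (b-a)^2 / 12
(b-a)^2 = (64 - 7)^2 = 3249
Var = 3249/12 = 270.75

270.7500


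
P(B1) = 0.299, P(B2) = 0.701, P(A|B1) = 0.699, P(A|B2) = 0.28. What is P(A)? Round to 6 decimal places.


P(A) = P(A|B1)*P(B1) + P(A|B2)*P(B2)
P(A|B1)*P(B1) = 0.699 * 0.299 = 0.209001
P(A|B2)*P(B2) = 0.28 * 0.701 = 0.19628
P(A) = 0.209001 + 0.19628 = 0.405281

0.405281


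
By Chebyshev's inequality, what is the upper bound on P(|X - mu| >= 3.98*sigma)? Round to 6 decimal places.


P <= 1/k^2
k^2 = 3.98^2 = 15.8404
1/k^2 = 1 / 15.8404 ≈ 0.06312972

0.063130


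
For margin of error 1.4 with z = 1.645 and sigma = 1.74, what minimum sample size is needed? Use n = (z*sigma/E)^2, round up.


z*sigma/E = 1.645 * 1.74 / 1.4 = 2.0445
(z*sigma/E)^2 ≈ 4.179980
round up: n = 5

5


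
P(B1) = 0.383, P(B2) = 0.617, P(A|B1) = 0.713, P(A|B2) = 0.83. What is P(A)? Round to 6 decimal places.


P(A) = P(A|B1)*P(B1) + P(A|B2)*P(B2)
P(A|B1)*P(B1) = 0.713 * 0.383 = 0.273079
P(A|B2)*P(B2) = 0.83 * 0.617 = 0.51211
P(A) = 0.273079 + 0.51211 = 0.785189

0.785189


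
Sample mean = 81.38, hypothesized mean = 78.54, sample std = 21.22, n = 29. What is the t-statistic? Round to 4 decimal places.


t = (xbar - mu0) / (s/sqrt(n))
xbar - mu0 = 81.38 - 78.54 = 2.84
sqrt(29) ≈ 5.38516481
s/sqrt(n) = 21.22 / 5.38516481 ≈ 3.94045508
t = 2.84 / 3.94045508 ≈ 0.720729

0.7207


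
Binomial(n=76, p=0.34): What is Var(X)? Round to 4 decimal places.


Var = n*p*(1-p) = 76 * 0.34 * 0.66 = 17.0544

17.0544


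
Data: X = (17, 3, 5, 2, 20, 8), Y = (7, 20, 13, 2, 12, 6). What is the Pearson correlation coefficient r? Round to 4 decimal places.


r = sum((xi-xbar)(yi-ybar)) / sqrt(sum((xi-xbar)^2) * sum((yi-ybar)^2))
n = 6, xbar = 55/6 ≈ 9.166667, ybar = 60/6 = 10
Sxy = sum((xi-xbar)(yi-ybar)) = -14
Sxx = sum((xi-xbar)^2) = 1721/6 ≈ 286.833333
Syy = sum((yi-ybar)^2) = 202
sqrt(Sxx*Syy) ≈ 240.707984
r = Sxy / sqrt(Sxx*Syy) = -14 / 240.707984 ≈ -0.058162

-0.0582


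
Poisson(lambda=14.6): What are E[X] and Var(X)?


E[X] = Var(X) = lambda = 14.6

14.6, 14.6


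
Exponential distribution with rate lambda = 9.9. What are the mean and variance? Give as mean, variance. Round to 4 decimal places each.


mean = 1/lam, var = 1/lam^2
mean = 1 / 9.9 = 10/99 ≈ 0.101010
lam^2 = 9.9^2 = 98.01
var = 1 / 98.01 = 100/9801 ≈ 0.010203

0.1010, 0.0102


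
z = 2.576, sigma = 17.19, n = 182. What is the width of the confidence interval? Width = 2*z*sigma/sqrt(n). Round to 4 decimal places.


width = 2*z*sigma/sqrt(n)
2*z*sigma = 2 * 2.576 * 17.19 = 88.56288
sqrt(182) ≈ 13.490738
width = 88.56288 / 13.490738 ≈ 6.564717

6.5647


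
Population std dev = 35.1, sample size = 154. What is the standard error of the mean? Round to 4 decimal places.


SE = sigma / sqrt(n)
sqrt(154) ≈ 12.409674
SE = 35.1 / 12.409674 ≈ 2.828439

2.8284


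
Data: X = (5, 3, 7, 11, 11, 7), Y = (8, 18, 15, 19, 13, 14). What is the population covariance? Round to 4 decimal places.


Cov = (1/n)*sum((xi-xbar)(yi-ybar))
n = 6, xbar = 44/6 = 22/3 ≈ 7.333333, ybar = 87/6 = 14.5
sum((xi-xbar)(yi-ybar)) = 11
Cov = 11 / 6 = 11/6 ≈ 1.833333

1.8333


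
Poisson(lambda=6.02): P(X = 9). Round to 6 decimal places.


P = e^(-lam) * lam^k / k!
e^(-6.02) ≈ 0.002429670
lam^k = 6.02^9 ≈ 10384089.468520
k! = 9! = 362880
P = 0.002429670 * 10384089.468520 / 362880 ≈ 0.069527

0.069527


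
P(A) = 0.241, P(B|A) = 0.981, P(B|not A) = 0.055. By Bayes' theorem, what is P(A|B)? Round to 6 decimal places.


P(A|B) = P(B|A)*P(A) / P(B), P(B) = P(B|A)*P(A) + P(B|not A)*P(not A)
P(B|A)*P(A) = 0.981 * 0.241 = 0.236421
P(B|not A)*P(not A) = 0.055 * 0.759 = 0.041745
P(B) = 0.236421 + 0.041745 = 0.278166
P(A|B) = 0.236421 / 0.278166 ≈ 0.84992774

0.849928


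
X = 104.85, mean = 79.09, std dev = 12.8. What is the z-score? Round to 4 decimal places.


z = (X - mu) / sigma
X - mu = 104.85 - 79.09 = 25.76
z = 25.76 / 12.8 = 2.0125

2.0125


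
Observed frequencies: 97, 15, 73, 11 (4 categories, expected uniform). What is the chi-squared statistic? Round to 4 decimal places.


chi2 = sum((O-E)^2/E), E = total/4
total = 196, E = 196/4 = 49
(97 - 49)^2 / 49 = 2304 / 49 = 2304/49 ≈ 47.020408
(15 - 49)^2 / 49 = 1156 / 49 = 1156/49 ≈ 23.591837
(73 - 49)^2 / 49 = 576 / 49 = 576/49 ≈ 11.755102
(11 - 49)^2 / 49 = 1444 / 49 = 1444/49 ≈ 29.469388
chi2 = 5480/49 ≈ 111.836735

111.8367


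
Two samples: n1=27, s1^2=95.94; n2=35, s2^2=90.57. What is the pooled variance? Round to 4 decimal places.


sp^2 = ((n1-1)*s1^2 + (n2-1)*s2^2)/(n1+n2-2)
(n1-1)*s1^2 = 26 * 95.94 = 2494.44
(n2-1)*s2^2 = 34 * 90.57 = 3079.38
numerator = 2494.44 + 3079.38 = 5573.82
n1+n2-2 = 60
sp^2 = 5573.82 / 60 = 92.897

92.8970


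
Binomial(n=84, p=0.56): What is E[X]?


E[X] = n*p = 84 * 0.56 = 47.04

47.04


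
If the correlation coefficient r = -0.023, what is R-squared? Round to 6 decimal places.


R^2 = r^2 = (-0.023)^2 = 0.000529

0.000529


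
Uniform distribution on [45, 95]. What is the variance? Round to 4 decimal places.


Var = (b-a)^2 / 12
(b-a)^2 = (95 - 45)^2 = 2500
Var = 2500/12 ≈ 208.333333

208.3333


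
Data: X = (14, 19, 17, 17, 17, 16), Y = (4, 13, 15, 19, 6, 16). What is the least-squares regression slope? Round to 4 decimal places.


b = sum((xi-xbar)(yi-ybar)) / sum((xi-xbar)^2)
n = 6, xbar = 100/6 = 50/3 ≈ 16.666667, ybar = 73/6 ≈ 12.166667
Sxy = sum((xi-xbar)(yi-ybar)) = 67/3 ≈ 22.333333
Sxx = sum((xi-xbar)^2) = 40/3 ≈ 13.333333
b = Sxy / Sxx = 1.675

1.6750


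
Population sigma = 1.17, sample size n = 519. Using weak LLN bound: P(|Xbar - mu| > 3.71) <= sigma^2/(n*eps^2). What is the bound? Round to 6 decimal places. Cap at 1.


bound = min(1, sigma^2/(n*eps^2))
sigma^2 = 1.17^2 = 1.3689
n*eps^2 = 519 * 3.71^2 = 519 * 13.7641 = 7143.5679
sigma^2/(n*eps^2) = 1.3689 / 7143.5679 ≈ 0.00019163

0.000192


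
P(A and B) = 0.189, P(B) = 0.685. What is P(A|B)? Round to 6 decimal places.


P(A|B) = P(A and B) / P(B) = 0.189 / 0.685 = 189/685 ≈ 0.27591241

0.275912


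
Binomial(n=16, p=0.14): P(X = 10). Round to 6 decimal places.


P = C(n,k) * p^k * (1-p)^(n-k)
C(16,10) = 8008
p^k = 0.14^10 ≈ 0.000000002892547
(1-p)^(n-k) = 0.86^6 ≈ 0.4045672
P = 8008 * 0.000000002892547 * 0.4045672 ≈ 0.000009

0.000009


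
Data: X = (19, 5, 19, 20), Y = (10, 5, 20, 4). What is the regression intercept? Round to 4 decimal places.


a = ybar - b*xbar, where b = sum((xi-xbar)(yi-ybar)) / sum((xi-xbar)^2)
n = 4, xbar = 63/4 = 15.75, ybar = 39/4 = 9.75
Sxy = sum((xi-xbar)(yi-ybar)) = 60.75
Sxx = sum((xi-xbar)^2) = 154.75
b = Sxy / Sxx = 243/619 ≈ 0.392569
a = 9.75 - 0.392569 * 15.75 = 2208/619 ≈ 3.567044

3.5670


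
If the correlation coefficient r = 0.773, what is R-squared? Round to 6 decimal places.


R^2 = r^2 = (0.773)^2 = 0.597529

0.597529


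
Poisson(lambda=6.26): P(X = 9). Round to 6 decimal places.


P = e^(-lam) * lam^k / k!
e^(-6.26) ≈ 0.001911246
lam^k = 6.26^9 ≈ 14762808.930988
k! = 9! = 362880
P = 0.001911246 * 14762808.930988 / 362880 ≈ 0.077754

0.077754


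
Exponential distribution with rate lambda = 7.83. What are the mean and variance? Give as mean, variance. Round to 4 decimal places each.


mean = 1/lam, var = 1/lam^2
mean = 1 / 7.83 = 100/783 ≈ 0.127714
lam^2 = 7.83^2 = 61.3089
var = 1 / 61.3089 ≈ 0.016311

0.1277, 0.0163


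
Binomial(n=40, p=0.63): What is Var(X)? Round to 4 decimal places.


Var = n*p*(1-p) = 40 * 0.63 * 0.37 = 9.324

9.3240


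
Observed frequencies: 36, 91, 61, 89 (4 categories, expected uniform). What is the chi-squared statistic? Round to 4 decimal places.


chi2 = sum((O-E)^2/E), E = total/4
total = 277, E = 277/4 = 69.25
(36 - 69.25)^2 / 69.25 = 1105.5625 / 69.25 = 17689/1108 ≈ 15.964801
(91 - 69.25)^2 / 69.25 = 473.0625 / 69.25 = 7569/1108 ≈ 6.831227
(61 - 69.25)^2 / 69.25 = 68.0625 / 69.25 = 1089/1108 ≈ 0.982852
(89 - 69.25)^2 / 69.25 = 390.0625 / 69.25 = 6241/1108 ≈ 5.632671
chi2 = 8147/277 ≈ 29.411552

29.4116


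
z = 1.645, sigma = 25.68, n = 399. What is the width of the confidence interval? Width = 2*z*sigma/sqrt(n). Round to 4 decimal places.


width = 2*z*sigma/sqrt(n)
2*z*sigma = 2 * 1.645 * 25.68 = 84.4872
sqrt(399) ≈ 19.974984
width = 84.4872 / 19.974984 ≈ 4.229650

4.2297


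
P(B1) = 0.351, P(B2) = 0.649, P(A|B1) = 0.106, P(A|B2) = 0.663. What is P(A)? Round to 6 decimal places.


P(A) = P(A|B1)*P(B1) + P(A|B2)*P(B2)
P(A|B1)*P(B1) = 0.106 * 0.351 = 0.037206
P(A|B2)*P(B2) = 0.663 * 0.649 = 0.430287
P(A) = 0.037206 + 0.430287 = 0.467493

0.467493


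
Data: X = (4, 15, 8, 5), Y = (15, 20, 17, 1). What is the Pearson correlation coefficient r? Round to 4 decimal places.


r = sum((xi-xbar)(yi-ybar)) / sqrt(sum((xi-xbar)^2) * sum((yi-ybar)^2))
n = 4, xbar = 32/4 = 8, ybar = 53/4 = 13.25
Sxy = sum((xi-xbar)(yi-ybar)) = 77
Sxx = sum((xi-xbar)^2) = 74
Syy = sum((yi-ybar)^2) = 212.75
sqrt(Sxx*Syy) ≈ 125.473105
r = Sxy / sqrt(Sxx*Syy) = 77 / 125.473105 ≈ 0.613677

0.6137


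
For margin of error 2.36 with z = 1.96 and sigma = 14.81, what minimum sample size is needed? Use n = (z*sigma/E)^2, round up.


z*sigma/E = 1.96 * 14.81 / 2.36 = 72569/5900 ≈ 12.299831
(z*sigma/E)^2 ≈ 151.285831
round up: n = 152

152


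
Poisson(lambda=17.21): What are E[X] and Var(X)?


E[X] = Var(X) = lambda = 17.21

17.21, 17.21


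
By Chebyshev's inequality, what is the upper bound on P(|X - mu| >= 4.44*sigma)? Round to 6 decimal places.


P <= 1/k^2
k^2 = 4.44^2 = 19.7136
1/k^2 = 1 / 19.7136 ≈ 0.05072640

0.050726


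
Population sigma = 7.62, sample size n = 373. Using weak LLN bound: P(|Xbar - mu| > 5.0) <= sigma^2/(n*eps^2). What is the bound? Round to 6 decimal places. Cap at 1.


bound = min(1, sigma^2/(n*eps^2))
sigma^2 = 7.62^2 = 58.0644
n*eps^2 = 373 * 5.0^2 = 373 * 25 = 9325
sigma^2/(n*eps^2) = 58.0644 / 9325 ≈ 0.00622675

0.006227


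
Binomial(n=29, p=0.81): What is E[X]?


E[X] = n*p = 29 * 0.81 = 23.49

23.49


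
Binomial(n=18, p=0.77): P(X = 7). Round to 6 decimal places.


P = C(n,k) * p^k * (1-p)^(n-k)
C(18,7) = 31824
p^k = 0.77^7 ≈ 0.1604852
(1-p)^(n-k) = 0.23^11 ≈ 0.00000009528098
P = 31824 * 0.1604852 * 0.00000009528098 ≈ 0.000487

0.000487


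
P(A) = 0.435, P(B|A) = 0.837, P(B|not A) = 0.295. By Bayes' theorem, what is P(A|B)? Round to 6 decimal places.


P(A|B) = P(B|A)*P(A) / P(B), P(B) = P(B|A)*P(A) + P(B|not A)*P(not A)
P(B|A)*P(A) = 0.837 * 0.435 = 0.364095
P(B|not A)*P(not A) = 0.295 * 0.565 = 0.166675
P(B) = 0.364095 + 0.166675 = 0.53077
P(A|B) = 0.364095 / 0.53077 ≈ 0.68597509

0.685975


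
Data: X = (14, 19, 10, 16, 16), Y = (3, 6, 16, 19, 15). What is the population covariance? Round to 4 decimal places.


Cov = (1/n)*sum((xi-xbar)(yi-ybar))
n = 5, xbar = 75/5 = 15, ybar = 59/5 = 11.8
sum((xi-xbar)(yi-ybar)) = -25
Cov = -25 / 5 = -5

-5.0000


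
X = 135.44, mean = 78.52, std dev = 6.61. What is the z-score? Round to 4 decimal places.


z = (X - mu) / sigma
X - mu = 135.44 - 78.52 = 56.92
z = 56.92 / 6.61 = 5692/661 ≈ 8.611195

8.6112


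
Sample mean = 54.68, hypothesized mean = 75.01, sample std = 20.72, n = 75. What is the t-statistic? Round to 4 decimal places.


t = (xbar - mu0) / (s/sqrt(n))
xbar - mu0 = 54.68 - 75.01 = -20.33
sqrt(75) ≈ 8.66025404
s/sqrt(n) = 20.72 / 8.66025404 ≈ 2.39253952
t = -20.33 / 2.39253952 ≈ -8.497247

-8.4972


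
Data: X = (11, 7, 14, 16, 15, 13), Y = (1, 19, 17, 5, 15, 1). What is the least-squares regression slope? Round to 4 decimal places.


b = sum((xi-xbar)(yi-ybar)) / sum((xi-xbar)^2)
n = 6, xbar = 76/6 = 38/3 ≈ 12.666667, ybar = 58/6 = 29/3 ≈ 9.666667
Sxy = sum((xi-xbar)(yi-ybar)) = -104/3 ≈ -34.666667
Sxx = sum((xi-xbar)^2) = 160/3 ≈ 53.333333
b = Sxy / Sxx = -0.65

-0.6500


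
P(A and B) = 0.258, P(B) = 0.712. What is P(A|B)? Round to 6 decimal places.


P(A|B) = P(A and B) / P(B) = 0.258 / 0.712 = 129/356 ≈ 0.36235955

0.362360


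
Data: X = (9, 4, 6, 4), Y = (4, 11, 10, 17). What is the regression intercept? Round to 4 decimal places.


a = ybar - b*xbar, where b = sum((xi-xbar)(yi-ybar)) / sum((xi-xbar)^2)
n = 4, xbar = 23/4 = 5.75, ybar = 42/4 = 10.5
Sxy = sum((xi-xbar)(yi-ybar)) = -33.5
Sxx = sum((xi-xbar)^2) = 16.75
b = Sxy / Sxx = -2
a = 10.5 - (-2) * 5.75 = 22

22.0000


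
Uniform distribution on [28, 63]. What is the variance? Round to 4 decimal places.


Var = (b-a)^2 / 12
(b-a)^2 = (63 - 28)^2 = 1225
Var = 1225/12 ≈ 102.083333

102.0833


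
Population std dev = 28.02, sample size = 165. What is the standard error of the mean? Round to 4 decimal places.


SE = sigma / sqrt(n)
sqrt(165) ≈ 12.845233
SE = 28.02 / 12.845233 ≈ 2.181354

2.1814


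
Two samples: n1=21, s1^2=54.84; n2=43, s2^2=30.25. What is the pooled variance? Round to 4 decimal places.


sp^2 = ((n1-1)*s1^2 + (n2-1)*s2^2)/(n1+n2-2)
(n1-1)*s1^2 = 20 * 54.84 = 1096.8
(n2-1)*s2^2 = 42 * 30.25 = 1270.5
numerator = 1096.8 + 1270.5 = 2367.3
n1+n2-2 = 62
sp^2 = 2367.3 / 62 = 23673/620 ≈ 38.182258

38.1823


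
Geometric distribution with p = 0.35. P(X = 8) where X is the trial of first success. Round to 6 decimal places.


P = (1-p)^(k-1) * p
(1-p)^(k-1) = 0.65^7 ≈ 0.04902228
P = 0.04902228 * 0.35 ≈ 0.01715780

0.017158


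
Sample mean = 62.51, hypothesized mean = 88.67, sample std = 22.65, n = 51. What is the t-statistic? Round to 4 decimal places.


t = (xbar - mu0) / (s/sqrt(n))
xbar - mu0 = 62.51 - 88.67 = -26.16
sqrt(51) ≈ 7.14142843
s/sqrt(n) = 22.65 / 7.14142843 ≈ 3.17163439
t = -26.16 / 3.17163439 ≈ -8.248113

-8.2481


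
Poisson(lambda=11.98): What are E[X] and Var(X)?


E[X] = Var(X) = lambda = 11.98

11.98, 11.98


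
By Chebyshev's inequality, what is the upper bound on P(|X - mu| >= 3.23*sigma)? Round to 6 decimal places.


P <= 1/k^2
k^2 = 3.23^2 = 10.4329
1/k^2 = 1 / 10.4329 ≈ 0.09585063

0.095851


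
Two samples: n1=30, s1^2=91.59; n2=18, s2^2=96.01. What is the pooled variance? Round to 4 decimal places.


sp^2 = ((n1-1)*s1^2 + (n2-1)*s2^2)/(n1+n2-2)
(n1-1)*s1^2 = 29 * 91.59 = 2656.11
(n2-1)*s2^2 = 17 * 96.01 = 1632.17
numerator = 2656.11 + 1632.17 = 4288.28
n1+n2-2 = 46
sp^2 = 4288.28 / 46 = 107207/1150 ≈ 93.223478

93.2235


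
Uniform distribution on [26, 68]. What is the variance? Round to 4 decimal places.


Var = (b-a)^2 / 12
(b-a)^2 = (68 - 26)^2 = 1764
Var = 1764/12 = 147

147.0000


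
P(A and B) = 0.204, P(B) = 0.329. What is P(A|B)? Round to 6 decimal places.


P(A|B) = P(A and B) / P(B) = 0.204 / 0.329 = 204/329 ≈ 0.62006079

0.620061


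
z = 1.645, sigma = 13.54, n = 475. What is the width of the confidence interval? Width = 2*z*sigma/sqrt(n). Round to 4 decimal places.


width = 2*z*sigma/sqrt(n)
2*z*sigma = 2 * 1.645 * 13.54 = 44.5466
sqrt(475) ≈ 21.794495
width = 44.5466 / 21.794495 ≈ 2.043938

2.0439


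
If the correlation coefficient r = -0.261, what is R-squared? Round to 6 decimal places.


R^2 = r^2 = (-0.261)^2 = 0.068121

0.068121


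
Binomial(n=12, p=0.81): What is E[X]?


E[X] = n*p = 12 * 0.81 = 9.72

9.72


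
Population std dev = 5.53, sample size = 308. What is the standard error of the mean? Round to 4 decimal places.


SE = sigma / sqrt(n)
sqrt(308) ≈ 17.549929
SE = 5.53 / 17.549929 ≈ 0.315101

0.3151


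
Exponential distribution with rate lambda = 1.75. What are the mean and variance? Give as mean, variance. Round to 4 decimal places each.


mean = 1/lam, var = 1/lam^2
mean = 1 / 1.75 = 4/7 ≈ 0.571429
lam^2 = 1.75^2 = 3.0625
var = 1 / 3.0625 = 16/49 ≈ 0.326531

0.5714, 0.3265


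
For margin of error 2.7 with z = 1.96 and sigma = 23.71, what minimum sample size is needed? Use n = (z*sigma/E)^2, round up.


z*sigma/E = 1.96 * 23.71 / 2.7 = 116179/6750 ≈ 17.211704
(z*sigma/E)^2 ≈ 296.242744
round up: n = 297

297


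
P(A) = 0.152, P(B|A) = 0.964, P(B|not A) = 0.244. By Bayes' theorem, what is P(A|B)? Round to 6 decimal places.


P(A|B) = P(B|A)*P(A) / P(B), P(B) = P(B|A)*P(A) + P(B|not A)*P(not A)
P(B|A)*P(A) = 0.964 * 0.152 = 0.146528
P(B|not A)*P(not A) = 0.244 * 0.848 = 0.206912
P(B) = 0.146528 + 0.206912 = 0.35344
P(A|B) = 0.146528 / 0.35344 ≈ 0.41457673

0.414577


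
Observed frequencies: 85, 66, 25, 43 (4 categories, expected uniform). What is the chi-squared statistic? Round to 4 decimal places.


chi2 = sum((O-E)^2/E), E = total/4
total = 219, E = 219/4 = 54.75
(85 - 54.75)^2 / 54.75 = 915.0625 / 54.75 = 14641/876 ≈ 16.713470
(66 - 54.75)^2 / 54.75 = 126.5625 / 54.75 = 675/292 ≈ 2.311644
(25 - 54.75)^2 / 54.75 = 885.0625 / 54.75 = 14161/876 ≈ 16.165525
(43 - 54.75)^2 / 54.75 = 138.0625 / 54.75 = 2209/876 ≈ 2.521689
chi2 = 2753/73 ≈ 37.712329

37.7123


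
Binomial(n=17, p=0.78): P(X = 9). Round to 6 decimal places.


P = C(n,k) * p^k * (1-p)^(n-k)
C(17,9) = 24310
p^k = 0.78^9 ≈ 0.1068689
(1-p)^(n-k) = 0.22^8 ≈ 0.000005487587
P = 24310 * 0.1068689 * 0.000005487587 ≈ 0.014257

0.014257


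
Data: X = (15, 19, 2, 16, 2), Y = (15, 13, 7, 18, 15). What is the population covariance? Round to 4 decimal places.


Cov = (1/n)*sum((xi-xbar)(yi-ybar))
n = 5, xbar = 54/5 = 10.8, ybar = 68/5 = 13.6
sum((xi-xbar)(yi-ybar)) = 69.6
Cov = 69.6 / 5 = 13.92

13.9200


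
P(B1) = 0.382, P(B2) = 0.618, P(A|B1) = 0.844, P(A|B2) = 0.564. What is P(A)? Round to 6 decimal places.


P(A) = P(A|B1)*P(B1) + P(A|B2)*P(B2)
P(A|B1)*P(B1) = 0.844 * 0.382 = 0.322408
P(A|B2)*P(B2) = 0.564 * 0.618 = 0.348552
P(A) = 0.322408 + 0.348552 = 0.67096

0.670960


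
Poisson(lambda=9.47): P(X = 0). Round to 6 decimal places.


P = e^(-lam) * lam^k / k!
e^(-9.47) ≈ 0.00007713141
lam^k = 9.47^0 = 1
k! = 0! = 1
P = 0.00007713141 * 1 / 1 ≈ 0.000077

0.000077


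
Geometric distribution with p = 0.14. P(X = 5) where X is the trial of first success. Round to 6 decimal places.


P = (1-p)^(k-1) * p
(1-p)^(k-1) = 0.86^4 ≈ 0.5470082
P = 0.5470082 * 0.14 ≈ 0.07658114

0.076581


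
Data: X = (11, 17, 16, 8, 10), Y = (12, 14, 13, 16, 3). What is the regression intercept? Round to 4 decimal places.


a = ybar - b*xbar, where b = sum((xi-xbar)(yi-ybar)) / sum((xi-xbar)^2)
n = 5, xbar = 62/5 = 12.4, ybar = 58/5 = 11.6
Sxy = sum((xi-xbar)(yi-ybar)) = 16.8
Sxx = sum((xi-xbar)^2) = 61.2
b = Sxy / Sxx = 14/51 ≈ 0.274510
a = 11.6 - 0.274510 * 12.4 = 418/51 ≈ 8.196078

8.1961


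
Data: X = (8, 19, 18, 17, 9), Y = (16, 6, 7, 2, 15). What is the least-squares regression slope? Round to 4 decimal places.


b = sum((xi-xbar)(yi-ybar)) / sum((xi-xbar)^2)
n = 5, xbar = 71/5 = 14.2, ybar = 46/5 = 9.2
Sxy = sum((xi-xbar)(yi-ybar)) = -116.2
Sxx = sum((xi-xbar)^2) = 110.8
b = Sxy / Sxx = -581/554 ≈ -1.048736

-1.0487


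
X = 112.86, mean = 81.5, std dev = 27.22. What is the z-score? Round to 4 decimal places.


z = (X - mu) / sigma
X - mu = 112.86 - 81.5 = 31.36
z = 31.36 / 27.22 = 1568/1361 ≈ 1.152094

1.1521


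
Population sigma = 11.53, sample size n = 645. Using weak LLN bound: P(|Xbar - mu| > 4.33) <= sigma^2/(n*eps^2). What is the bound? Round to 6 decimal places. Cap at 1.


bound = min(1, sigma^2/(n*eps^2))
sigma^2 = 11.53^2 = 132.9409
n*eps^2 = 645 * 4.33^2 = 645 * 18.7489 = 12093.0405
sigma^2/(n*eps^2) = 132.9409 / 12093.0405 ≈ 0.01099317

0.010993


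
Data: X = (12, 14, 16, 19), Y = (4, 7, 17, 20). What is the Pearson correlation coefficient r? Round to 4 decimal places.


r = sum((xi-xbar)(yi-ybar)) / sqrt(sum((xi-xbar)^2) * sum((yi-ybar)^2))
n = 4, xbar = 61/4 = 15.25, ybar = 48/4 = 12
Sxy = sum((xi-xbar)(yi-ybar)) = 66
Sxx = sum((xi-xbar)^2) = 26.75
Syy = sum((yi-ybar)^2) = 178
sqrt(Sxx*Syy) ≈ 69.003623
r = Sxy / sqrt(Sxx*Syy) = 66 / 69.003623 ≈ 0.956472

0.9565


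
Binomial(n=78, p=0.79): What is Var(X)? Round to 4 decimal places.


Var = n*p*(1-p) = 78 * 0.79 * 0.21 = 12.9402

12.9402


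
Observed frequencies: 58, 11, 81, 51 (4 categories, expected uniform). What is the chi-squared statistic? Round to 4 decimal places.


chi2 = sum((O-E)^2/E), E = total/4
total = 201, E = 201/4 = 50.25
(58 - 50.25)^2 / 50.25 = 60.0625 / 50.25 = 961/804 ≈ 1.195274
(11 - 50.25)^2 / 50.25 = 1540.5625 / 50.25 = 24649/804 ≈ 30.657960
(81 - 50.25)^2 / 50.25 = 945.5625 / 50.25 = 5043/268 ≈ 18.817164
(51 - 50.25)^2 / 50.25 = 0.5625 / 50.25 = 3/268 ≈ 0.011194
chi2 = 10187/201 ≈ 50.681592

50.6816


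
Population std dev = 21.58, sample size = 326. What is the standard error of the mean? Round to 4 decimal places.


SE = sigma / sqrt(n)
sqrt(326) ≈ 18.055470
SE = 21.58 / 18.055470 ≈ 1.195206

1.1952


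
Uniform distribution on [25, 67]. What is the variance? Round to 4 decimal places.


Var = (b-a)^2 / 12
(b-a)^2 = (67 - 25)^2 = 1764
Var = 1764/12 = 147

147.0000


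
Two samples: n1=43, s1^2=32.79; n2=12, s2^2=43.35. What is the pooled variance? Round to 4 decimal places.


sp^2 = ((n1-1)*s1^2 + (n2-1)*s2^2)/(n1+n2-2)
(n1-1)*s1^2 = 42 * 32.79 = 1377.18
(n2-1)*s2^2 = 11 * 43.35 = 476.85
numerator = 1377.18 + 476.85 = 1854.03
n1+n2-2 = 53
sp^2 = 1854.03 / 53 = 185403/5300 ≈ 34.981698

34.9817


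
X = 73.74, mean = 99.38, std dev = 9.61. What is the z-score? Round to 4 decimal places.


z = (X - mu) / sigma
X - mu = 73.74 - 99.38 = -25.64
z = -25.64 / 9.61 = -2564/961 ≈ -2.668054

-2.6681


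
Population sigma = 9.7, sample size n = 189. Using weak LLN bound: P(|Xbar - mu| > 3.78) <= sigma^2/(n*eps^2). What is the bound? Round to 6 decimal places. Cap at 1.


bound = min(1, sigma^2/(n*eps^2))
sigma^2 = 9.7^2 = 94.09
n*eps^2 = 189 * 3.78^2 = 189 * 14.2884 = 2700.5076
sigma^2/(n*eps^2) = 94.09 / 2700.5076 ≈ 0.03484160

0.034842


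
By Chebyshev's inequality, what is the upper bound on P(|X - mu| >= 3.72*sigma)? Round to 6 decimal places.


P <= 1/k^2
k^2 = 3.72^2 = 13.8384
1/k^2 = 1 / 13.8384 = 625/8649 ≈ 0.07226269

0.072263


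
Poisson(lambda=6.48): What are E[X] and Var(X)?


E[X] = Var(X) = lambda = 6.48

6.48, 6.48


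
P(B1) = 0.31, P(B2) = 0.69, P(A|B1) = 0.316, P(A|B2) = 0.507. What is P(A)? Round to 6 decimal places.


P(A) = P(A|B1)*P(B1) + P(A|B2)*P(B2)
P(A|B1)*P(B1) = 0.316 * 0.31 = 0.09796
P(A|B2)*P(B2) = 0.507 * 0.69 = 0.34983
P(A) = 0.09796 + 0.34983 = 0.44779

0.447790


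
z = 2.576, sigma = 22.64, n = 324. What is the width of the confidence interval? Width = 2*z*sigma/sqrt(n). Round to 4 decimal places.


width = 2*z*sigma/sqrt(n)
2*z*sigma = 2 * 2.576 * 22.64 = 116.64128
sqrt(324) = 18
width = 116.64128 / 18 ≈ 6.480071

6.4801


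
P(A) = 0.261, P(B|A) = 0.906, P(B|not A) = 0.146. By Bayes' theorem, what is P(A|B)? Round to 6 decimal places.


P(A|B) = P(B|A)*P(A) / P(B), P(B) = P(B|A)*P(A) + P(B|not A)*P(not A)
P(B|A)*P(A) = 0.906 * 0.261 = 0.236466
P(B|not A)*P(not A) = 0.146 * 0.739 = 0.107894
P(B) = 0.236466 + 0.107894 = 0.34436
P(A|B) = 0.236466 / 0.34436 ≈ 0.68668254

0.686683


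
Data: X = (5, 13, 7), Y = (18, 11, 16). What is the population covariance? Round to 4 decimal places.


Cov = (1/n)*sum((xi-xbar)(yi-ybar))
n = 3, xbar = 25/3 ≈ 8.333333, ybar = 45/3 = 15
sum((xi-xbar)(yi-ybar)) = -30
Cov = -30 / 3 = -10

-10.0000


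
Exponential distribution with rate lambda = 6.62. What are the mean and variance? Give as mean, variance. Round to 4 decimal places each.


mean = 1/lam, var = 1/lam^2
mean = 1 / 6.62 = 50/331 ≈ 0.151057
lam^2 = 6.62^2 = 43.8244
var = 1 / 43.8244 ≈ 0.022818

0.1511, 0.0228


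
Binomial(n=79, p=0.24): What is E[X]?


E[X] = n*p = 79 * 0.24 = 18.96

18.96


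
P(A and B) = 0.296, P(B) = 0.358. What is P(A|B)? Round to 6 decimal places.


P(A|B) = P(A and B) / P(B) = 0.296 / 0.358 = 148/179 ≈ 0.82681564

0.826816


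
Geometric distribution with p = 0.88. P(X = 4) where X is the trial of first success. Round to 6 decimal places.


P = (1-p)^(k-1) * p
(1-p)^(k-1) = 0.12^3 = 0.001728
P = 0.001728 * 0.88 = 0.00152064

0.001521


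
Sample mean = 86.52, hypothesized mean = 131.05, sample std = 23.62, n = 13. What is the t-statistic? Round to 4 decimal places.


t = (xbar - mu0) / (s/sqrt(n))
xbar - mu0 = 86.52 - 131.05 = -44.53
sqrt(13) ≈ 3.60555128
s/sqrt(n) = 23.62 / 3.60555128 ≈ 6.55100932
t = -44.53 / 6.55100932 ≈ -6.797426

-6.7974


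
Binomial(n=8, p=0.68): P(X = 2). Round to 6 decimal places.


P = C(n,k) * p^k * (1-p)^(n-k)
C(8,2) = 28
p^k = 0.68^2 = 0.4624
(1-p)^(n-k) = 0.32^6 ≈ 0.001073742
P = 28 * 0.4624 * 0.001073742 ≈ 0.013902

0.013902


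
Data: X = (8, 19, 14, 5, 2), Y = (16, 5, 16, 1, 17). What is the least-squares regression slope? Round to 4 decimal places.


b = sum((xi-xbar)(yi-ybar)) / sum((xi-xbar)^2)
n = 5, xbar = 48/5 = 9.6, ybar = 55/5 = 11
Sxy = sum((xi-xbar)(yi-ybar)) = -42
Sxx = sum((xi-xbar)^2) = 189.2
b = Sxy / Sxx = -105/473 ≈ -0.221987

-0.2220


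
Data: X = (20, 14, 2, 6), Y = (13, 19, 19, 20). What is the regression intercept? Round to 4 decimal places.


a = ybar - b*xbar, where b = sum((xi-xbar)(yi-ybar)) / sum((xi-xbar)^2)
n = 4, xbar = 42/4 = 10.5, ybar = 71/4 = 17.75
Sxy = sum((xi-xbar)(yi-ybar)) = -61.5
Sxx = sum((xi-xbar)^2) = 195
b = Sxy / Sxx = -41/130 ≈ -0.315385
a = 17.75 - (-0.315385) * 10.5 = 1369/65 ≈ 21.061538

21.0615


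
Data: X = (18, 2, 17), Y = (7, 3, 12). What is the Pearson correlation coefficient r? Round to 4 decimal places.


r = sum((xi-xbar)(yi-ybar)) / sqrt(sum((xi-xbar)^2) * sum((yi-ybar)^2))
n = 3, xbar = 37/3 ≈ 12.333333, ybar = 22/3 ≈ 7.333333
Sxy = sum((xi-xbar)(yi-ybar)) = 194/3 ≈ 64.666667
Sxx = sum((xi-xbar)^2) = 482/3 ≈ 160.666667
Syy = sum((yi-ybar)^2) = 122/3 ≈ 40.666667
sqrt(Sxx*Syy) ≈ 80.831787
r = Sxy / sqrt(Sxx*Syy) = 64.666667 / 80.831787 ≈ 0.800015

0.8000


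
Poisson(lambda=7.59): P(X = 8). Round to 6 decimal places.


P = e^(-lam) * lam^k / k!
e^(-7.59) ≈ 0.0005054811
lam^k = 7.59^8 ≈ 11013724.460214
k! = 8! = 40320
P = 0.0005054811 * 11013724.460214 / 40320 ≈ 0.138076

0.138076


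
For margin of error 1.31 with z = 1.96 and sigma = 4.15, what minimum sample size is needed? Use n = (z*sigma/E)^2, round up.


z*sigma/E = 1.96 * 4.15 / 1.31 = 4067/655 ≈ 6.209160
(z*sigma/E)^2 ≈ 38.553672
round up: n = 39

39


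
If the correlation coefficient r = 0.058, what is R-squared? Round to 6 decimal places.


R^2 = r^2 = (0.058)^2 = 0.003364

0.003364


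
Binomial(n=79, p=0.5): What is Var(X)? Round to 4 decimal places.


Var = n*p*(1-p) = 79 * 0.5 * 0.5 = 19.75

19.7500


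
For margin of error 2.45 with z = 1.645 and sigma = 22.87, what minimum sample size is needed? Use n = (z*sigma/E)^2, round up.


z*sigma/E = 1.645 * 22.87 / 2.45 = 107489/7000 ≈ 15.355571
(z*sigma/E)^2 ≈ 235.793574
round up: n = 236

236


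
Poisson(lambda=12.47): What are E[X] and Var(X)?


E[X] = Var(X) = lambda = 12.47

12.47, 12.47


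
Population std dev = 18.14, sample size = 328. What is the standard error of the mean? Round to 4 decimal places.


SE = sigma / sqrt(n)
sqrt(328) ≈ 18.110770
SE = 18.14 / 18.110770 ≈ 1.001614

1.0016


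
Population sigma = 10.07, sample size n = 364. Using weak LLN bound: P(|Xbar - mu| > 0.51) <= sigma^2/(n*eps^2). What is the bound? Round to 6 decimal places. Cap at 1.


bound = min(1, sigma^2/(n*eps^2))
sigma^2 = 10.07^2 = 101.4049
n*eps^2 = 364 * 0.51^2 = 364 * 0.2601 = 94.6764
sigma^2/(n*eps^2) = 101.4049 / 94.6764 ≈ 1.07106840
this exceeds 1, so the bound is capped at 1

1.000000


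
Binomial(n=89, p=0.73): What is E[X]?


E[X] = n*p = 89 * 0.73 = 64.97

64.97


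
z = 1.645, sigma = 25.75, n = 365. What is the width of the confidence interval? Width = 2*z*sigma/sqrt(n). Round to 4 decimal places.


width = 2*z*sigma/sqrt(n)
2*z*sigma = 2 * 1.645 * 25.75 = 84.7175
sqrt(365) ≈ 19.104973
width = 84.7175 / 19.104973 ≈ 4.434317

4.4343


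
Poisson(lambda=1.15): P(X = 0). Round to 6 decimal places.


P = e^(-lam) * lam^k / k!
e^(-1.15) ≈ 0.3166368
lam^k = 1.15^0 = 1
k! = 0! = 1
P = 0.3166368 * 1 / 1 ≈ 0.316637

0.316637


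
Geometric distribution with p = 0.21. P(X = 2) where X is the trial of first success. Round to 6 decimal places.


P = (1-p)^(k-1) * p
(1-p)^(k-1) = 0.79^1 = 0.79
P = 0.79 * 0.21 = 0.1659

0.165900


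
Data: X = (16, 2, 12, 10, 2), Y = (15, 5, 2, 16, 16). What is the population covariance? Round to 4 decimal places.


Cov = (1/n)*sum((xi-xbar)(yi-ybar))
n = 5, xbar = 42/5 = 8.4, ybar = 54/5 = 10.8
sum((xi-xbar)(yi-ybar)) = 12.4
Cov = 12.4 / 5 = 2.48

2.4800


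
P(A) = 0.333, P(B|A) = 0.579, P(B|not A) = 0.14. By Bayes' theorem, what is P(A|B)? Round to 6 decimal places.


P(A|B) = P(B|A)*P(A) / P(B), P(B) = P(B|A)*P(A) + P(B|not A)*P(not A)
P(B|A)*P(A) = 0.579 * 0.333 = 0.192807
P(B|not A)*P(not A) = 0.14 * 0.667 = 0.09338
P(B) = 0.192807 + 0.09338 = 0.286187
P(A|B) = 0.192807 / 0.286187 ≈ 0.67370985

0.673710
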